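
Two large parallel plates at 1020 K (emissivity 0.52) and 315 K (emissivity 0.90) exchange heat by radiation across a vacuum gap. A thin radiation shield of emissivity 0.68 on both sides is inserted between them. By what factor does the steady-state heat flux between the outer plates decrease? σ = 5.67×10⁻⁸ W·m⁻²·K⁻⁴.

Without shield: q₀ = σΔ(T⁴)/(1/ε₁+1/ε₂−1) with denominator 2.034.
With shield the two gaps are in series; the resistances add: (1/ε₁+1/ε_s−1)+(1/ε_s+1/ε₂−1) = 2.394+1.582 = 3.975.
Heat-flux ratio q₀/q = 3.975/2.034.

factor ≈ 1.95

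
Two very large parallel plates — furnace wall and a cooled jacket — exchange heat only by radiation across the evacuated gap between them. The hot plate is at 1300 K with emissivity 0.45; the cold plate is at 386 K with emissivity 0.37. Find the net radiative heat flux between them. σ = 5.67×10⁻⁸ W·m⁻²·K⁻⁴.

For two infinite grey parallel plates, q = σ(T₁⁴ − T₂⁴)/(1/ε₁ + 1/ε₂ − 1).
T₁⁴ − T₂⁴ = 2.856×10¹² − 2.220×10¹⁰ = 2.834×10¹² K⁴.
1/ε₁ + 1/ε₂ − 1 = 2.222 + 2.703 − 1 = 3.925.
q = 5.67×10⁻⁸ × 2.834×10¹² / 3.925.

q ≈ 40900 W/m²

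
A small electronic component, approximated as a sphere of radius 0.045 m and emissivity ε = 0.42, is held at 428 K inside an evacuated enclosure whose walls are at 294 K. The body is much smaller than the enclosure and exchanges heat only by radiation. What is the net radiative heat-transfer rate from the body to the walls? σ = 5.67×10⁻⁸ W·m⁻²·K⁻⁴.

P_net ≈ 15.8 W

For a small grey body in a large enclosure: P_net = εσA(T_body⁴ − T_wall⁴).
A = 4πr² = 0.02545 m²; T_body⁴ − T_wall⁴ = 3.356×10¹⁰ − 7.471×10⁹ = 2.609×10¹⁰ K⁴.
|P_net| = 0.42·5.67×10⁻⁸·0.02545·2.609×10¹⁰.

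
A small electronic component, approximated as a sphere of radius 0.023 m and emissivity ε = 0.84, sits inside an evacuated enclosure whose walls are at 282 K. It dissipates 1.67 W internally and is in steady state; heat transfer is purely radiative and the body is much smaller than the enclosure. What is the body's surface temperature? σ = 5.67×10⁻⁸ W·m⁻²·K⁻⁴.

T ≈ 328 K

For a small grey body in a large enclosure, net radiated power = εσA(T⁴ − T_w⁴).
Steady state: P = εσA(T⁴ − T_w⁴) with A = 4πr² = 0.006648 m².
T⁴ = P/(εσA) + T_w⁴ = 1.67/(0.84·5.67×10⁻⁸·0.006648) + (282)⁴
    = 5.275×10⁹ + 6.324×10⁹ = 1.160×10¹⁰ K⁴.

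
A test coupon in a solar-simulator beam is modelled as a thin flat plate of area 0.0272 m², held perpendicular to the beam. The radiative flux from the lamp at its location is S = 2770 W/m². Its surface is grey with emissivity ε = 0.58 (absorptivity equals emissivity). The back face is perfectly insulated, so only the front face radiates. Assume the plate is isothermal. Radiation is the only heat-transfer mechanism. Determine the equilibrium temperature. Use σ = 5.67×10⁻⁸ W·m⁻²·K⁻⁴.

T ≈ 470 K

At equilibrium, absorbed power = emitted power.
Absorbing cross-section = A = 0.02720 m²; emitting surface = A = 0.02720 m² (ratio 1).
εS·A_cross = εσ·A_surf·T⁴  ⇒  T⁴ = S/(1σ)   (ε cancels).
T⁴ = 2770/(1·5.67×10⁻⁸) = 4.885×10¹⁰ K⁴.
T = (4.885×10¹⁰)^(1/4).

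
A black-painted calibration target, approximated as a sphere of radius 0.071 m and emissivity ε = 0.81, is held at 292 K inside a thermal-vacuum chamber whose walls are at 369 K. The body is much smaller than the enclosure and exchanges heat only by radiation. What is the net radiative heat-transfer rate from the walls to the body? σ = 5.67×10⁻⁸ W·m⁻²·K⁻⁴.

For a small grey body in a large enclosure: P_net = εσA(T_body⁴ − T_wall⁴).
A = 4πr² = 0.06335 m²; T_body⁴ − T_wall⁴ = 7.270×10⁹ − 1.854×10¹⁰ = -1.127×10¹⁰ K⁴.
|P_net| = 0.81·5.67×10⁻⁸·0.06335·1.127×10¹⁰.

P_net ≈ 32.8 W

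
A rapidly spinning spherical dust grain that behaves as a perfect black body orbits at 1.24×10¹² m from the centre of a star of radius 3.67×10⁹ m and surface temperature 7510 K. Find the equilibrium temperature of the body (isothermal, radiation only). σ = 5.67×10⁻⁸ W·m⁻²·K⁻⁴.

T ≈ 289 K

The star's surface emits σT_*⁴; at distance d the flux is S = σT_*⁴(R_*/d)².
S = 5.67×10⁻⁸·(7510)⁴·(3.67×10⁹/1.24×10¹²)² = 1580 W/m².
For an isothermal sphere T⁴ = (1−a)S/(4σ) = 6.966×10⁹ K⁴.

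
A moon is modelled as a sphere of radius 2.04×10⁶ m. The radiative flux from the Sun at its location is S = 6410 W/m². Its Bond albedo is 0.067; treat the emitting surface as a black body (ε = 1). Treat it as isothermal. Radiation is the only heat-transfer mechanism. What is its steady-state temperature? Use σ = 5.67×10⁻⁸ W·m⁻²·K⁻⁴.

T ≈ 403 K

At equilibrium, absorbed power = emitted power.
Absorbing cross-section = πr² = 1.307×10¹³ m²; emitting surface = 4πr² = 5.230×10¹³ m² (ratio 4).
(1−a)S·A_cross = εσ·A_surf·T⁴  ⇒  T⁴ = (1−a)S/(4σ).
T⁴ = 0.933·6410/(4·5.67×10⁻⁸) = 2.637×10¹⁰ K⁴.
T = (2.637×10¹⁰)^(1/4).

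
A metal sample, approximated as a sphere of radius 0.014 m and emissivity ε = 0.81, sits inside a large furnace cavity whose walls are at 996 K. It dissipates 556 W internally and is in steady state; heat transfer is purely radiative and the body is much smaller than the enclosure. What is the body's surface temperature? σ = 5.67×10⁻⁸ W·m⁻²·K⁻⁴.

For a small grey body in a large enclosure, net radiated power = εσA(T⁴ − T_w⁴).
Steady state: P = εσA(T⁴ − T_w⁴) with A = 4πr² = 0.002463 m².
T⁴ = P/(εσA) + T_w⁴ = 556/(0.81·5.67×10⁻⁸·0.002463) + (996)⁴
    = 4.915×10¹² + 9.841×10¹¹ = 5.899×10¹² K⁴.

T ≈ 1560 K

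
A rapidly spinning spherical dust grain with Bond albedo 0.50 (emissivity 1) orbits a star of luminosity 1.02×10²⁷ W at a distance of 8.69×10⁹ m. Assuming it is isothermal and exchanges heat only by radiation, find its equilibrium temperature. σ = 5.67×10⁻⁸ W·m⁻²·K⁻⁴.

T ≈ 1240 K

First find the stellar flux at distance d: S = L/(4πd²) = 1.02×10²⁷/(4π·(8.69×10⁹)²) = 1.075×10⁶ W/m².
For an isothermal sphere, absorbed (1−a)S·πr² = emitted σ·4πr²·T⁴, so T⁴ = (1−a)S/(4σ).
T⁴ = 0.500·1.075×10⁶/(4·5.67×10⁻⁸) = 2.370×10¹² K⁴.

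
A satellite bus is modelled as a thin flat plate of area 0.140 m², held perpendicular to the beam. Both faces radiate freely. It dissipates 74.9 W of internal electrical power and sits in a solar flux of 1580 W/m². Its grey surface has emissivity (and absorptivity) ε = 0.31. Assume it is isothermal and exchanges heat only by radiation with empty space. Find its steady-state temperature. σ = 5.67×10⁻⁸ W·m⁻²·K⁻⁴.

T ≈ 413 K

At steady state, absorbed solar power + internal power = radiated power.
Absorbed: α·S·A_cross = 0.31·1580·0.1400 = 68.57 W (cross-section A).
Total input = 68.57 + 74.9 = 143.5 W.
Radiated: εσ·A_surf·T⁴ with A_surf = 2A = 0.2800 m².
T⁴ = 143.5/(0.31·5.67×10⁻⁸·0.2800) = 2.915×10¹⁰ K⁴.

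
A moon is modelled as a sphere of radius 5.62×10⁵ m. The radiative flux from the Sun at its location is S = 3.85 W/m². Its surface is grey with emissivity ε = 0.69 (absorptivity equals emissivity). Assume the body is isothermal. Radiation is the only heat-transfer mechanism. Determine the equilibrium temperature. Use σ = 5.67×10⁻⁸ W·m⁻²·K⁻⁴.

At equilibrium, absorbed power = emitted power.
Absorbing cross-section = πr² = 9.923×10¹¹ m²; emitting surface = 4πr² = 3.969×10¹² m² (ratio 4).
εS·A_cross = εσ·A_surf·T⁴  ⇒  T⁴ = S/(4σ)   (ε cancels).
T⁴ = 3.85/(4·5.67×10⁻⁸) = 1.698×10⁷ K⁴.
T = (1.698×10⁷)^(1/4).

T ≈ 64.2 K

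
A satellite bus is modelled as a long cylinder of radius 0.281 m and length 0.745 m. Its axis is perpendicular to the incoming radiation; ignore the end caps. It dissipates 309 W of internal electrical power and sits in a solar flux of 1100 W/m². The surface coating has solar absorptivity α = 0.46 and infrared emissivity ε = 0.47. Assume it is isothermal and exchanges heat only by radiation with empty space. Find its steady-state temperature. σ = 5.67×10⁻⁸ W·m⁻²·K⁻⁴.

T ≈ 349 K

At steady state, absorbed solar power + internal power = radiated power.
Absorbed: α·S·A_cross = 0.46·1100·0.4187 = 211.9 W (cross-section 2rL).
Total input = 211.9 + 309 = 520.9 W.
Radiated: εσ·A_surf·T⁴ with A_surf = 2πrL = 1.315 m².
T⁴ = 520.9/(0.47·5.67×10⁻⁸·1.315) = 1.486×10¹⁰ K⁴.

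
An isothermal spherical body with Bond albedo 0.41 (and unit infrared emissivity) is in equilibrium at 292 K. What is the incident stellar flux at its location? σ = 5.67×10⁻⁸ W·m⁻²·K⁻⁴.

(1−a)S·πr² = σ·4πr²·T⁴ ⇒ S = 4σT⁴/(1−a).
S = 4·5.67×10⁻⁸·7.270×10⁹/0.590.

S ≈ 2790 W/m²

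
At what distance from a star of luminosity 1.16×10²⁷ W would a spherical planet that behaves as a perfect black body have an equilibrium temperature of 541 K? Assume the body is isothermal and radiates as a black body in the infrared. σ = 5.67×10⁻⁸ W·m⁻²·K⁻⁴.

For an isothermal black-emitting sphere, (1−a)S·πr² = σ·4πr²·T⁴ ⇒ S = 4σT⁴/(1−a).
S = 4·5.67×10⁻⁸·(541)⁴/1.00 = 19430 W/m².
Flux falls as S = L/(4πd²), so d = √(L/(4πS)) = √(1.16×10²⁷/(4π·19430)).

d ≈ 6.89×10¹⁰ m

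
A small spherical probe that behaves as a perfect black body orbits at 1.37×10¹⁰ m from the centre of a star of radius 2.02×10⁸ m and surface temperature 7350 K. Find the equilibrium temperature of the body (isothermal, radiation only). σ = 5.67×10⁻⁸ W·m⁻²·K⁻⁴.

The star's surface emits σT_*⁴; at distance d the flux is S = σT_*⁴(R_*/d)².
S = 5.67×10⁻⁸·(7350)⁴·(2.02×10⁸/1.37×10¹⁰)² = 35970 W/m².
For an isothermal sphere T⁴ = (1−a)S/(4σ) = 1.586×10¹¹ K⁴.

T ≈ 631 K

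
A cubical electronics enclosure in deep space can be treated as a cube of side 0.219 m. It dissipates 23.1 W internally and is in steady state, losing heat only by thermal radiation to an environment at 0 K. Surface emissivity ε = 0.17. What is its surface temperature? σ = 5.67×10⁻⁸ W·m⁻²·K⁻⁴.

Steady state: internal power = radiated power, P = εσA T⁴.
Radiating area A = 6L² = 0.2878 m².
T⁴ = P/(εσA) = 23.1/(0.17·5.67×10⁻⁸·0.2878) = 8.328×10⁹ K⁴.
T = (8.328×10⁹)^(1/4).

T ≈ 302 K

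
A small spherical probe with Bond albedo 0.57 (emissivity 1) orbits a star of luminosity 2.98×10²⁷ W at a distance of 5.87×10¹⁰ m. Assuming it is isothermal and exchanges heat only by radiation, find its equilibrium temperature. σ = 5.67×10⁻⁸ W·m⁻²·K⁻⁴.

First find the stellar flux at distance d: S = L/(4πd²) = 2.98×10²⁷/(4π·(5.87×10¹⁰)²) = 68820 W/m².
For an isothermal sphere, absorbed (1−a)S·πr² = emitted σ·4πr²·T⁴, so T⁴ = (1−a)S/(4σ).
T⁴ = 0.430·68820/(4·5.67×10⁻⁸) = 1.305×10¹¹ K⁴.

T ≈ 601 K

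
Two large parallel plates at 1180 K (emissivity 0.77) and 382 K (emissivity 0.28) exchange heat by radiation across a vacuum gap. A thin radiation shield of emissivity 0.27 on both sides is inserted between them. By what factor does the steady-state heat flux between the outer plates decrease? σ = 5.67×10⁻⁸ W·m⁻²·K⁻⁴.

Without shield: q₀ = σΔ(T⁴)/(1/ε₁+1/ε₂−1) with denominator 3.870.
With shield the two gaps are in series; the resistances add: (1/ε₁+1/ε_s−1)+(1/ε_s+1/ε₂−1) = 4.002+6.275 = 10.28.
Heat-flux ratio q₀/q = 10.28/3.870.

factor ≈ 2.66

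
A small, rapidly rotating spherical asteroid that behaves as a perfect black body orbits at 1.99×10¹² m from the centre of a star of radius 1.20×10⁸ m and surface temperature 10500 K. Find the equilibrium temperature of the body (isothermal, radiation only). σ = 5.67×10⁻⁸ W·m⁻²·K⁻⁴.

T ≈ 57.7 K

The star's surface emits σT_*⁴; at distance d the flux is S = σT_*⁴(R_*/d)².
S = 5.67×10⁻⁸·(10500)⁴·(1.20×10⁸/1.99×10¹²)² = 2.506 W/m².
For an isothermal sphere T⁴ = (1−a)S/(4σ) = 1.105×10⁷ K⁴.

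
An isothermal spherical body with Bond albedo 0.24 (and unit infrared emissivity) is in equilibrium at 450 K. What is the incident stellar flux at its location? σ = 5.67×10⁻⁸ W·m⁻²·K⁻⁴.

(1−a)S·πr² = σ·4πr²·T⁴ ⇒ S = 4σT⁴/(1−a).
S = 4·5.67×10⁻⁸·4.101×10¹⁰/0.760.

S ≈ 12200 W/m²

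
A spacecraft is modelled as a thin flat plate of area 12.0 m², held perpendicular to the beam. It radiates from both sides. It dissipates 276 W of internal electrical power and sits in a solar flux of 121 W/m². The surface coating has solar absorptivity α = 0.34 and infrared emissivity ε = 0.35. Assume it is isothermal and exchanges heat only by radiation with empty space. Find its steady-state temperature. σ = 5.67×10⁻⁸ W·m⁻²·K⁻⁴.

At steady state, absorbed solar power + internal power = radiated power.
Absorbed: α·S·A_cross = 0.34·121·12.00 = 493.7 W (cross-section A).
Total input = 493.7 + 276 = 769.7 W.
Radiated: εσ·A_surf·T⁴ with A_surf = 2A = 24.00 m².
T⁴ = 769.7/(0.35·5.67×10⁻⁸·24.00) = 1.616×10⁹ K⁴.

T ≈ 200 K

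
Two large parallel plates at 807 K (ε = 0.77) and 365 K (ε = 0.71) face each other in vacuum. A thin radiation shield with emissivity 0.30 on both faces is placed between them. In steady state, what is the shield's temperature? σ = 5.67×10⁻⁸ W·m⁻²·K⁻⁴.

In steady state the net flux on the hot side equals that on the cold side.
σ(T₁⁴−T_s⁴)/D₁ = σ(T_s⁴−T₂⁴)/D₂, with D₁ = 1/ε₁+1/ε_s−1 = 3.632, D₂ = 1/ε_s+1/ε₂−1 = 3.742.
Solve for T_s⁴: T_s⁴ = (D₂·T₁⁴ + D₁·T₂⁴)/(D₁+D₂) = 2.240×10¹¹ K⁴.

T_s ≈ 688 K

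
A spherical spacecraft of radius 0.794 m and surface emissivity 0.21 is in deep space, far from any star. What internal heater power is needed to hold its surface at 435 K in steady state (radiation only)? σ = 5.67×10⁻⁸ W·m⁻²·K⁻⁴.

P = εσ·4πr²·T⁴.
4πr² = 7.922 m²; T⁴ = 3.581×10¹⁰ K⁴.
P = 0.21·5.67×10⁻⁸·7.922·3.581×10¹⁰.

P ≈ 3380 W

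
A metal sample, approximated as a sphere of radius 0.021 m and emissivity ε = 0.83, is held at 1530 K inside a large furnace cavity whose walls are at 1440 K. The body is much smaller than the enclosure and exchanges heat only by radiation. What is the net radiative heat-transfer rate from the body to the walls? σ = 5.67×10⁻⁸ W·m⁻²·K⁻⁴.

P_net ≈ 308 W

For a small grey body in a large enclosure: P_net = εσA(T_body⁴ − T_wall⁴).
A = 4πr² = 0.005542 m²; T_body⁴ − T_wall⁴ = 5.480×10¹² − 4.300×10¹² = 1.180×10¹² K⁴.
|P_net| = 0.83·5.67×10⁻⁸·0.005542·1.180×10¹².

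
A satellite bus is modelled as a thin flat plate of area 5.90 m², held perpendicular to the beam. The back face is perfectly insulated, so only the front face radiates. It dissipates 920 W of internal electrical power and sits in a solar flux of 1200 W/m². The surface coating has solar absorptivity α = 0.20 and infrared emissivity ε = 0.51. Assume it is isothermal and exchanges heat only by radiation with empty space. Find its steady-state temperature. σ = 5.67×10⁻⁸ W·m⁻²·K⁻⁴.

At steady state, absorbed solar power + internal power = radiated power.
Absorbed: α·S·A_cross = 0.20·1200·5.900 = 1416 W (cross-section A).
Total input = 1416 + 920 = 2336 W.
Radiated: εσ·A_surf·T⁴ with A_surf = A = 5.900 m².
T⁴ = 2336/(0.51·5.67×10⁻⁸·5.900) = 1.369×10¹⁰ K⁴.

T ≈ 342 K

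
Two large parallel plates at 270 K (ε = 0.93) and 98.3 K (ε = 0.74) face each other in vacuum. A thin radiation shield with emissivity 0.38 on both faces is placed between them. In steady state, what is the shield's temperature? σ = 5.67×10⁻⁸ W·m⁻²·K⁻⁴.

In steady state the net flux on the hot side equals that on the cold side.
σ(T₁⁴−T_s⁴)/D₁ = σ(T_s⁴−T₂⁴)/D₂, with D₁ = 1/ε₁+1/ε_s−1 = 2.707, D₂ = 1/ε_s+1/ε₂−1 = 2.983.
Solve for T_s⁴: T_s⁴ = (D₂·T₁⁴ + D₁·T₂⁴)/(D₁+D₂) = 2.831×10⁹ K⁴.

T_s ≈ 231 K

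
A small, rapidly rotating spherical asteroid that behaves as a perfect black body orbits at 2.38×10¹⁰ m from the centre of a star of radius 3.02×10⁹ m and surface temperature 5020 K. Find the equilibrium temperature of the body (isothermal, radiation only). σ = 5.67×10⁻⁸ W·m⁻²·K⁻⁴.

The star's surface emits σT_*⁴; at distance d the flux is S = σT_*⁴(R_*/d)².
S = 5.67×10⁻⁸·(5020)⁴·(3.02×10⁹/2.38×10¹⁰)² = 5.798×10⁵ W/m².
For an isothermal sphere T⁴ = (1−a)S/(4σ) = 2.556×10¹² K⁴.

T ≈ 1260 K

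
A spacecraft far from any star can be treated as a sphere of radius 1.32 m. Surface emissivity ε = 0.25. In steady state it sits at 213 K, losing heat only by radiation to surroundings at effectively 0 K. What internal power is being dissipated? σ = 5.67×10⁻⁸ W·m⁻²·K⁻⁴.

Steady state: P = εσA T⁴.
A = 4πr² = 21.90 m²; T⁴ = (213)⁴ = 2.058×10⁹ K⁴.
P = 0.25 × 5.67×10⁻⁸ × 21.90 × 2.058×10⁹.

P ≈ 639 W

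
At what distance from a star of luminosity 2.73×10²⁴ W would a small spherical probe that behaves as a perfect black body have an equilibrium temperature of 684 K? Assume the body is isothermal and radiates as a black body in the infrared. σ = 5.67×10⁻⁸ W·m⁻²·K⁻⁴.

d ≈ 2.09×10⁹ m

For an isothermal black-emitting sphere, (1−a)S·πr² = σ·4πr²·T⁴ ⇒ S = 4σT⁴/(1−a).
S = 4·5.67×10⁻⁸·(684)⁴/1.00 = 49640 W/m².
Flux falls as S = L/(4πd²), so d = √(L/(4πS)) = √(2.73×10²⁴/(4π·49640)).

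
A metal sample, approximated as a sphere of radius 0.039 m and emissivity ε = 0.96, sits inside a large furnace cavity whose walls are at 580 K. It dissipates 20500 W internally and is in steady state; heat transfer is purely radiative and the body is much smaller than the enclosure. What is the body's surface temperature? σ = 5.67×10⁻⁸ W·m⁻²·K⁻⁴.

For a small grey body in a large enclosure, net radiated power = εσA(T⁴ − T_w⁴).
Steady state: P = εσA(T⁴ − T_w⁴) with A = 4πr² = 0.01911 m².
T⁴ = P/(εσA) + T_w⁴ = 20500/(0.96·5.67×10⁻⁸·0.01911) + (580)⁴
    = 1.970×10¹³ + 1.132×10¹¹ = 1.982×10¹³ K⁴.

T ≈ 2110 K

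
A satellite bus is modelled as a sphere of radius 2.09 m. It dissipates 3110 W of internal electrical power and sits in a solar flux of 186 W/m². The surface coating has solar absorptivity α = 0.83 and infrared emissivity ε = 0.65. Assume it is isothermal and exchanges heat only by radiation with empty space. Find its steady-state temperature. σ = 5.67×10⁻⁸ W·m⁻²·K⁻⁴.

T ≈ 225 K

At steady state, absorbed solar power + internal power = radiated power.
Absorbed: α·S·A_cross = 0.83·186·13.72 = 2119 W (cross-section πr²).
Total input = 2119 + 3110 = 5229 W.
Radiated: εσ·A_surf·T⁴ with A_surf = 4πr² = 54.89 m².
T⁴ = 5229/(0.65·5.67×10⁻⁸·54.89) = 2.585×10⁹ K⁴.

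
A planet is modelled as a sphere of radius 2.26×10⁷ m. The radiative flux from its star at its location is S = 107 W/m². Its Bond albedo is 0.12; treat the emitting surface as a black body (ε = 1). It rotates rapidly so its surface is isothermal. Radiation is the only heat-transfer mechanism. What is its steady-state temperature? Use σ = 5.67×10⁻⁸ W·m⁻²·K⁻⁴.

T ≈ 143 K

At equilibrium, absorbed power = emitted power.
Absorbing cross-section = πr² = 1.605×10¹⁵ m²; emitting surface = 4πr² = 6.418×10¹⁵ m² (ratio 4).
(1−a)S·A_cross = εσ·A_surf·T⁴  ⇒  T⁴ = (1−a)S/(4σ).
T⁴ = 0.880·107/(4·5.67×10⁻⁸) = 4.152×10⁸ K⁴.
T = (4.152×10⁸)^(1/4).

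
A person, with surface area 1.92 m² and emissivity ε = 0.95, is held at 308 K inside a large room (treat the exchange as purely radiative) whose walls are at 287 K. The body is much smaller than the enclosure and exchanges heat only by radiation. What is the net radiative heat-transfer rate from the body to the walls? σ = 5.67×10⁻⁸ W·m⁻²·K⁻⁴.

For a small grey body in a large enclosure: P_net = εσA(T_body⁴ − T_wall⁴).
A = 1.92 m²; T_body⁴ − T_wall⁴ = 8.999×10⁹ − 6.785×10⁹ = 2.215×10⁹ K⁴.
|P_net| = 0.95·5.67×10⁻⁸·1.920·2.215×10⁹.

P_net ≈ 229 W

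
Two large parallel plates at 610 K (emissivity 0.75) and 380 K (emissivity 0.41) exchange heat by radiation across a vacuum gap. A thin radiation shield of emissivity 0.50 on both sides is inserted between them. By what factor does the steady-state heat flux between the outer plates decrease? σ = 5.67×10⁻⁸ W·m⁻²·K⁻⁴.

factor ≈ 2.08

Without shield: q₀ = σΔ(T⁴)/(1/ε₁+1/ε₂−1) with denominator 2.772.
With shield the two gaps are in series; the resistances add: (1/ε₁+1/ε_s−1)+(1/ε_s+1/ε₂−1) = 2.333+3.439 = 5.772.
Heat-flux ratio q₀/q = 5.772/2.772.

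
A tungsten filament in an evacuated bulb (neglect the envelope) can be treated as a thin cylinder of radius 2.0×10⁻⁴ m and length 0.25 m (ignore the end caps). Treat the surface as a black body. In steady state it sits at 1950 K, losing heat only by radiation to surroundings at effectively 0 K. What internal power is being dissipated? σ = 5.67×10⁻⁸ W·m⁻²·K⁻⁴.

P ≈ 258 W

Steady state: P = εσA T⁴.
A = 2πrL = 3.142×10⁻⁴ m²; T⁴ = (1950)⁴ = 1.446×10¹³ K⁴.
P = 1.0 × 5.67×10⁻⁸ × 3.142×10⁻⁴ × 1.446×10¹³.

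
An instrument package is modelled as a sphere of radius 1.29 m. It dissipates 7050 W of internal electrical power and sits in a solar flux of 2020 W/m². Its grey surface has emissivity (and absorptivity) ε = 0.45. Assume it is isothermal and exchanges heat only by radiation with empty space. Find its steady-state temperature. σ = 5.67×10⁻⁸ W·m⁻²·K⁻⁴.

T ≈ 386 K

At steady state, absorbed solar power + internal power = radiated power.
Absorbed: α·S·A_cross = 0.45·2020·5.228 = 4752 W (cross-section πr²).
Total input = 4752 + 7050 = 11800 W.
Radiated: εσ·A_surf·T⁴ with A_surf = 4πr² = 20.91 m².
T⁴ = 11800/(0.45·5.67×10⁻⁸·20.91) = 2.212×10¹⁰ K⁴.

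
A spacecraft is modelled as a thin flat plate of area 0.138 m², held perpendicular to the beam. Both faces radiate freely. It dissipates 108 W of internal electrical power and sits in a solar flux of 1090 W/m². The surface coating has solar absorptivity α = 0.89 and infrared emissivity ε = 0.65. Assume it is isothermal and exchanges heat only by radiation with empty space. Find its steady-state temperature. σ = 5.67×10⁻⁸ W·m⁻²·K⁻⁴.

At steady state, absorbed solar power + internal power = radiated power.
Absorbed: α·S·A_cross = 0.89·1090·0.1380 = 133.9 W (cross-section A).
Total input = 133.9 + 108 = 241.9 W.
Radiated: εσ·A_surf·T⁴ with A_surf = 2A = 0.2760 m².
T⁴ = 241.9/(0.65·5.67×10⁻⁸·0.2760) = 2.378×10¹⁰ K⁴.

T ≈ 393 K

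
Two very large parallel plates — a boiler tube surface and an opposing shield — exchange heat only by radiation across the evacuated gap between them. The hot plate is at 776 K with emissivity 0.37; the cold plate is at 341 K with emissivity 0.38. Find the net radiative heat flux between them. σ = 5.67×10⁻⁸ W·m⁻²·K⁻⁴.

For two infinite grey parallel plates, q = σ(T₁⁴ − T₂⁴)/(1/ε₁ + 1/ε₂ − 1).
T₁⁴ − T₂⁴ = 3.626×10¹¹ − 1.352×10¹⁰ = 3.491×10¹¹ K⁴.
1/ε₁ + 1/ε₂ − 1 = 2.703 + 2.632 − 1 = 4.334.
q = 5.67×10⁻⁸ × 3.491×10¹¹ / 4.334.

q ≈ 4570 W/m²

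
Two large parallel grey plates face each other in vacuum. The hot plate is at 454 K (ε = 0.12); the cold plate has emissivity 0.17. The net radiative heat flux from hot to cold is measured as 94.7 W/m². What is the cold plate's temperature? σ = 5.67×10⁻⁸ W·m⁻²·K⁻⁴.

T₂ ≈ 378 K

q = σ(T₁⁴ − T₂⁴)/(1/ε₁ + 1/ε₂ − 1); denominator = 13.22.
T₂⁴ = T₁⁴ − q·(1/ε₁+1/ε₂−1)/σ = 4.248×10¹⁰ − 94.7·13.22/5.67×10⁻⁸
    = 2.041×10¹⁰ K⁴.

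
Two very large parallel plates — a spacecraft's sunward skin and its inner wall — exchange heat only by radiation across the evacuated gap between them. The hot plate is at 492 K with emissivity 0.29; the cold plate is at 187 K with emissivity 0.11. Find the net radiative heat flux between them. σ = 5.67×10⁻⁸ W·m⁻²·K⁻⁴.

For two infinite grey parallel plates, q = σ(T₁⁴ − T₂⁴)/(1/ε₁ + 1/ε₂ − 1).
T₁⁴ − T₂⁴ = 5.859×10¹⁰ − 1.223×10⁹ = 5.737×10¹⁰ K⁴.
1/ε₁ + 1/ε₂ − 1 = 3.448 + 9.091 − 1 = 11.54.
q = 5.67×10⁻⁸ × 5.737×10¹⁰ / 11.54.

q ≈ 282 W/m²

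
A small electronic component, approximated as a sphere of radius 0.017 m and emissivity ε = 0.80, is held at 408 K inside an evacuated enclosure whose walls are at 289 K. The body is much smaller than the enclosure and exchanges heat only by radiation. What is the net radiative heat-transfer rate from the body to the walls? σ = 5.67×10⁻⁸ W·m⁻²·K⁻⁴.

For a small grey body in a large enclosure: P_net = εσA(T_body⁴ − T_wall⁴).
A = 4πr² = 0.003632 m²; T_body⁴ − T_wall⁴ = 2.771×10¹⁰ − 6.976×10⁹ = 2.073×10¹⁰ K⁴.
|P_net| = 0.80·5.67×10⁻⁸·0.003632·2.073×10¹⁰.

P_net ≈ 3.42 W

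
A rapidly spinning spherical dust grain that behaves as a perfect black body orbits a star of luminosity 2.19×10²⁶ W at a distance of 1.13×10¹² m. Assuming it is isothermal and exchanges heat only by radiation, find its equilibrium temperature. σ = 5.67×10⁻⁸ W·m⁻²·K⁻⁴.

T ≈ 88.1 K

First find the stellar flux at distance d: S = L/(4πd²) = 2.19×10²⁶/(4π·(1.13×10¹²)²) = 13.65 W/m².
For an isothermal sphere, absorbed (1−a)S·πr² = emitted σ·4πr²·T⁴, so T⁴ = (1−a)S/(4σ).
T⁴ = 1.00·13.65/(4·5.67×10⁻⁸) = 6.018×10⁷ K⁴.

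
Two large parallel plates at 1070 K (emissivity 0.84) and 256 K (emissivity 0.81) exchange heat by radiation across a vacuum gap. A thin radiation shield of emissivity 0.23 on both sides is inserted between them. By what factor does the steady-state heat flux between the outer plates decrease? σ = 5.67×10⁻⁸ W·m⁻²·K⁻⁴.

Without shield: q₀ = σΔ(T⁴)/(1/ε₁+1/ε₂−1) with denominator 1.425.
With shield the two gaps are in series; the resistances add: (1/ε₁+1/ε_s−1)+(1/ε_s+1/ε₂−1) = 4.538+4.582 = 9.121.
Heat-flux ratio q₀/q = 9.121/1.425.

factor ≈ 6.40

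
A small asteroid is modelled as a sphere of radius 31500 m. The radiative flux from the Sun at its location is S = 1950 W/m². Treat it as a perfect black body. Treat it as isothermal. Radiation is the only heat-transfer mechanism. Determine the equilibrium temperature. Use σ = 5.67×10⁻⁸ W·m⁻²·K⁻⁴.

T ≈ 305 K

At equilibrium, absorbed power = emitted power.
Absorbing cross-section = πr² = 3.117×10⁹ m²; emitting surface = 4πr² = 1.247×10¹⁰ m² (ratio 4).
S·A_cross = εσ·A_surf·T⁴  ⇒  T⁴ = S/(4σ).
T⁴ = 1.00·1950/(4·5.67×10⁻⁸) = 8.598×10⁹ K⁴.
T = (8.598×10⁹)^(1/4).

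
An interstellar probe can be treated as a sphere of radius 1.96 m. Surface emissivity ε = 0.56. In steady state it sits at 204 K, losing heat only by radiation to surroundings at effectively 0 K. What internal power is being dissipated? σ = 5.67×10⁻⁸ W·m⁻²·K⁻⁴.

P ≈ 2650 W

Steady state: P = εσA T⁴.
A = 4πr² = 48.27 m²; T⁴ = (204)⁴ = 1.732×10⁹ K⁴.
P = 0.56 × 5.67×10⁻⁸ × 48.27 × 1.732×10⁹.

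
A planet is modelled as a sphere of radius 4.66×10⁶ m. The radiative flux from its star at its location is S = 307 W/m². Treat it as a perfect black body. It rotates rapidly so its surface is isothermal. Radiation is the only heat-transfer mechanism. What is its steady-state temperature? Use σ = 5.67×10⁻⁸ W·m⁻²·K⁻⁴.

T ≈ 192 K

At equilibrium, absorbed power = emitted power.
Absorbing cross-section = πr² = 6.822×10¹³ m²; emitting surface = 4πr² = 2.729×10¹⁴ m² (ratio 4).
S·A_cross = εσ·A_surf·T⁴  ⇒  T⁴ = S/(4σ).
T⁴ = 1.00·307/(4·5.67×10⁻⁸) = 1.354×10⁹ K⁴.
T = (1.354×10⁹)^(1/4).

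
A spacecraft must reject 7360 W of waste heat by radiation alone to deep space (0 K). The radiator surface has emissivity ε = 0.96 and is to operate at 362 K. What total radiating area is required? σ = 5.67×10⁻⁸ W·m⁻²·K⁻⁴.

P = εσA T⁴ ⇒ A = P/(εσT⁴).
T⁴ = 1.717×10¹⁰ K⁴.
A = 7360/(0.96 × 5.67×10⁻⁸ × 1.717×10¹⁰).

A ≈ 7.87 m²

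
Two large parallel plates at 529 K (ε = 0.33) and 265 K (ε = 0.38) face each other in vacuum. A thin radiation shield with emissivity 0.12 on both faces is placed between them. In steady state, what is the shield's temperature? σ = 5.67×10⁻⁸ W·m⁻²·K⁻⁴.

T_s ≈ 450 K

In steady state the net flux on the hot side equals that on the cold side.
σ(T₁⁴−T_s⁴)/D₁ = σ(T_s⁴−T₂⁴)/D₂, with D₁ = 1/ε₁+1/ε_s−1 = 10.36, D₂ = 1/ε_s+1/ε₂−1 = 9.965.
Solve for T_s⁴: T_s⁴ = (D₂·T₁⁴ + D₁·T₂⁴)/(D₁+D₂) = 4.090×10¹⁰ K⁴.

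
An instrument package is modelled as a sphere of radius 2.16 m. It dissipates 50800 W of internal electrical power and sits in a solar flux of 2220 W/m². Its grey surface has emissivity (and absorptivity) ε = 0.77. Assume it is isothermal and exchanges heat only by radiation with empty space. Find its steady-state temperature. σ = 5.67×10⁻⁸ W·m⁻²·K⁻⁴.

T ≈ 415 K

At steady state, absorbed solar power + internal power = radiated power.
Absorbed: α·S·A_cross = 0.77·2220·14.66 = 25060 W (cross-section πr²).
Total input = 25060 + 50800 = 75860 W.
Radiated: εσ·A_surf·T⁴ with A_surf = 4πr² = 58.63 m².
T⁴ = 75860/(0.77·5.67×10⁻⁸·58.63) = 2.963×10¹⁰ K⁴.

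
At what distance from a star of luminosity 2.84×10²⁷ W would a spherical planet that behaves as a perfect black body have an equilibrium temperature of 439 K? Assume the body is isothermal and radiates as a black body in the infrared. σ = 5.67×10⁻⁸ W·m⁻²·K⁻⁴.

For an isothermal black-emitting sphere, (1−a)S·πr² = σ·4πr²·T⁴ ⇒ S = 4σT⁴/(1−a).
S = 4·5.67×10⁻⁸·(439)⁴/1.00 = 8424 W/m².
Flux falls as S = L/(4πd²), so d = √(L/(4πS)) = √(2.84×10²⁷/(4π·8424)).

d ≈ 1.64×10¹¹ m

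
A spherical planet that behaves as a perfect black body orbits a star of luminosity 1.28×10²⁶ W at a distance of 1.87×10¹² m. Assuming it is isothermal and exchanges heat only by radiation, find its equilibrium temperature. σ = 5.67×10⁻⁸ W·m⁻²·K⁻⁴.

T ≈ 59.9 K

First find the stellar flux at distance d: S = L/(4πd²) = 1.28×10²⁶/(4π·(1.87×10¹²)²) = 2.913 W/m².
For an isothermal sphere, absorbed (1−a)S·πr² = emitted σ·4πr²·T⁴, so T⁴ = (1−a)S/(4σ).
T⁴ = 1.00·2.913/(4·5.67×10⁻⁸) = 1.284×10⁷ K⁴.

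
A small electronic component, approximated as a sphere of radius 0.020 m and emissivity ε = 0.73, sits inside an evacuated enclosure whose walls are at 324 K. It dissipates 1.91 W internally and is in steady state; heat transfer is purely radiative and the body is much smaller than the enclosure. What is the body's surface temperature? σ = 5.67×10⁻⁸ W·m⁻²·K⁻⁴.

T ≈ 377 K

For a small grey body in a large enclosure, net radiated power = εσA(T⁴ − T_w⁴).
Steady state: P = εσA(T⁴ − T_w⁴) with A = 4πr² = 0.005027 m².
T⁴ = P/(εσA) + T_w⁴ = 1.91/(0.73·5.67×10⁻⁸·0.005027) + (324)⁴
    = 9.180×10⁹ + 1.102×10¹⁰ = 2.020×10¹⁰ K⁴.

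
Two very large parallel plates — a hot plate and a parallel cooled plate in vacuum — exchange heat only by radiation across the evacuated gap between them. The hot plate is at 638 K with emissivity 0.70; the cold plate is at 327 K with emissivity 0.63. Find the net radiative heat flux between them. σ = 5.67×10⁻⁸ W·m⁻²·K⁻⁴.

For two infinite grey parallel plates, q = σ(T₁⁴ − T₂⁴)/(1/ε₁ + 1/ε₂ − 1).
T₁⁴ − T₂⁴ = 1.657×10¹¹ − 1.143×10¹⁰ = 1.543×10¹¹ K⁴.
1/ε₁ + 1/ε₂ − 1 = 1.429 + 1.587 − 1 = 2.016.
q = 5.67×10⁻⁸ × 1.543×10¹¹ / 2.016.

q ≈ 4340 W/m²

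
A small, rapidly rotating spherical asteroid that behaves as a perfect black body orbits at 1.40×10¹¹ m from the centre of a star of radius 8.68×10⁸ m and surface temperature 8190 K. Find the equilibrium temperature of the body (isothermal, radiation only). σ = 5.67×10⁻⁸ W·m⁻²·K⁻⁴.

T ≈ 456 K

The star's surface emits σT_*⁴; at distance d the flux is S = σT_*⁴(R_*/d)².
S = 5.67×10⁻⁸·(8190)⁴·(8.68×10⁸/1.40×10¹¹)² = 9806 W/m².
For an isothermal sphere T⁴ = (1−a)S/(4σ) = 4.324×10¹⁰ K⁴.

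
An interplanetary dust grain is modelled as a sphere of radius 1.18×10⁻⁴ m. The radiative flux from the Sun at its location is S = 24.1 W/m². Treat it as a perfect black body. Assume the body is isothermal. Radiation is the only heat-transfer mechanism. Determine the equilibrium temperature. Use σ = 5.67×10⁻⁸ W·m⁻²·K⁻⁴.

T ≈ 102 K

At equilibrium, absorbed power = emitted power.
Absorbing cross-section = πr² = 4.374×10⁻⁸ m²; emitting surface = 4πr² = 1.750×10⁻⁷ m² (ratio 4).
S·A_cross = εσ·A_surf·T⁴  ⇒  T⁴ = S/(4σ).
T⁴ = 1.00·24.1/(4·5.67×10⁻⁸) = 1.063×10⁸ K⁴.
T = (1.063×10⁸)^(1/4).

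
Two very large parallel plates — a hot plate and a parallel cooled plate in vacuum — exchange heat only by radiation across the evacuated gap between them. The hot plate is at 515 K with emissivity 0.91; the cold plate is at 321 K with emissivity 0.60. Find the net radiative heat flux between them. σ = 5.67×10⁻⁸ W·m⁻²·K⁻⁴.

q ≈ 1920 W/m²

For two infinite grey parallel plates, q = σ(T₁⁴ − T₂⁴)/(1/ε₁ + 1/ε₂ − 1).
T₁⁴ − T₂⁴ = 7.034×10¹⁰ − 1.062×10¹⁰ = 5.973×10¹⁰ K⁴.
1/ε₁ + 1/ε₂ − 1 = 1.099 + 1.667 − 1 = 1.766.
q = 5.67×10⁻⁸ × 5.973×10¹⁰ / 1.766.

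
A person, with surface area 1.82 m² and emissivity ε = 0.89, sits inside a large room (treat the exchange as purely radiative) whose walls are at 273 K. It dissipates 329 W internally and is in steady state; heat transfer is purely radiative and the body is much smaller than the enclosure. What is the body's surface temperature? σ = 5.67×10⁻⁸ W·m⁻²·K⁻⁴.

T ≈ 309 K

For a small grey body in a large enclosure, net radiated power = εσA(T⁴ − T_w⁴).
Steady state: P = εσA(T⁴ − T_w⁴) with A = 1.82 m².
T⁴ = P/(εσA) + T_w⁴ = 329/(0.89·5.67×10⁻⁸·1.820) + (273)⁴
    = 3.582×10⁹ + 5.555×10⁹ = 9.137×10⁹ K⁴.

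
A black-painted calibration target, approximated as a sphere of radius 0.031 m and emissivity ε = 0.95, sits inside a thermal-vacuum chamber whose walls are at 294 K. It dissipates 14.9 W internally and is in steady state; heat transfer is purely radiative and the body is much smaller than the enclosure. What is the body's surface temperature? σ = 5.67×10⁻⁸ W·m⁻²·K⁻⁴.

T ≈ 417 K

For a small grey body in a large enclosure, net radiated power = εσA(T⁴ − T_w⁴).
Steady state: P = εσA(T⁴ − T_w⁴) with A = 4πr² = 0.01208 m².
T⁴ = P/(εσA) + T_w⁴ = 14.9/(0.95·5.67×10⁻⁸·0.01208) + (294)⁴
    = 2.291×10¹⁰ + 7.471×10⁹ = 3.038×10¹⁰ K⁴.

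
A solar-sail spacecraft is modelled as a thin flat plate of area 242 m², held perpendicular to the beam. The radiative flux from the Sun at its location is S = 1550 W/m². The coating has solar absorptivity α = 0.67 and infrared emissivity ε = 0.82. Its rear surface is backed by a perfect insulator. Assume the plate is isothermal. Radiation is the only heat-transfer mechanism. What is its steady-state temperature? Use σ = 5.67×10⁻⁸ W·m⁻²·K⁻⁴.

At equilibrium, absorbed power = emitted power.
Absorbing cross-section = A = 242.0 m²; emitting surface = A = 242.0 m² (ratio 1).
αS·A_cross = εσ·A_surf·T⁴  ⇒  T⁴ = αS/(ε·1σ).
T⁴ = 0.670·1550/(0.82·1·5.67×10⁻⁸) = 2.234×10¹⁰ K⁴.
T = (2.234×10¹⁰)^(1/4).

T ≈ 387 K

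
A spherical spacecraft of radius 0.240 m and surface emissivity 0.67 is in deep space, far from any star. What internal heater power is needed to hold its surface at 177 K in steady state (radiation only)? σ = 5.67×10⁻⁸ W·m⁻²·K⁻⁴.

P = εσ·4πr²·T⁴.
4πr² = 0.7238 m²; T⁴ = 9.815×10⁸ K⁴.
P = 0.67·5.67×10⁻⁸·0.7238·9.815×10⁸.

P ≈ 27.0 W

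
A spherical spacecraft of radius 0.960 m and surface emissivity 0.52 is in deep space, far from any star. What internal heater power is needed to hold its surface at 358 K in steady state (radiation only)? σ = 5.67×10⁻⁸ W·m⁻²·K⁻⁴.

P ≈ 5610 W

P = εσ·4πr²·T⁴.
4πr² = 11.58 m²; T⁴ = 1.643×10¹⁰ K⁴.
P = 0.52·5.67×10⁻⁸·11.58·1.643×10¹⁰.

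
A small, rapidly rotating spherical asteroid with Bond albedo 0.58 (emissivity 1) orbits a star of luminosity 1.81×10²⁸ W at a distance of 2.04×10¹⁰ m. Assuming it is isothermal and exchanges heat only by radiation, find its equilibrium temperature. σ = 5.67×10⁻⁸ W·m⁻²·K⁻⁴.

First find the stellar flux at distance d: S = L/(4πd²) = 1.81×10²⁸/(4π·(2.04×10¹⁰)²) = 3.461×10⁶ W/m².
For an isothermal sphere, absorbed (1−a)S·πr² = emitted σ·4πr²·T⁴, so T⁴ = (1−a)S/(4σ).
T⁴ = 0.420·3.461×10⁶/(4·5.67×10⁻⁸) = 6.409×10¹² K⁴.

T ≈ 1590 K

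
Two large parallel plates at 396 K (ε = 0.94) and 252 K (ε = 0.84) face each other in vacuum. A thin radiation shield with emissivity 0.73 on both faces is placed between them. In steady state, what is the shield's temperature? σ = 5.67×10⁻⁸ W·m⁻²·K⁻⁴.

In steady state the net flux on the hot side equals that on the cold side.
σ(T₁⁴−T_s⁴)/D₁ = σ(T_s⁴−T₂⁴)/D₂, with D₁ = 1/ε₁+1/ε_s−1 = 1.434, D₂ = 1/ε_s+1/ε₂−1 = 1.560.
Solve for T_s⁴: T_s⁴ = (D₂·T₁⁴ + D₁·T₂⁴)/(D₁+D₂) = 1.475×10¹⁰ K⁴.

T_s ≈ 348 K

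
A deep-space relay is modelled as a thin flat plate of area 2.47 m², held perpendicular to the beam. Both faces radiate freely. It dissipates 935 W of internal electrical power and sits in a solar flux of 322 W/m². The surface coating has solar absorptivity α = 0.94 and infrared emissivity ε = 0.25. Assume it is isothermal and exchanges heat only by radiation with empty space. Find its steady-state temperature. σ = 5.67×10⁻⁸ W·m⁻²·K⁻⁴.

T ≈ 394 K

At steady state, absorbed solar power + internal power = radiated power.
Absorbed: α·S·A_cross = 0.94·322·2.470 = 747.6 W (cross-section A).
Total input = 747.6 + 935 = 1683 W.
Radiated: εσ·A_surf·T⁴ with A_surf = 2A = 4.940 m².
T⁴ = 1683/(0.25·5.67×10⁻⁸·4.940) = 2.403×10¹⁰ K⁴.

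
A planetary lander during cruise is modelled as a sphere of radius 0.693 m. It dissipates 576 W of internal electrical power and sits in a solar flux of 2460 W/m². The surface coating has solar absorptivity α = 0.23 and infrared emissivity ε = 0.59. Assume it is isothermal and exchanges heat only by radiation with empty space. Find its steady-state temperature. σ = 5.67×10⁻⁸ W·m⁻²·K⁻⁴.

At steady state, absorbed solar power + internal power = radiated power.
Absorbed: α·S·A_cross = 0.23·2460·1.509 = 853.6 W (cross-section πr²).
Total input = 853.6 + 576 = 1430 W.
Radiated: εσ·A_surf·T⁴ with A_surf = 4πr² = 6.035 m².
T⁴ = 1430/(0.59·5.67×10⁻⁸·6.035) = 7.081×10⁹ K⁴.

T ≈ 290 K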